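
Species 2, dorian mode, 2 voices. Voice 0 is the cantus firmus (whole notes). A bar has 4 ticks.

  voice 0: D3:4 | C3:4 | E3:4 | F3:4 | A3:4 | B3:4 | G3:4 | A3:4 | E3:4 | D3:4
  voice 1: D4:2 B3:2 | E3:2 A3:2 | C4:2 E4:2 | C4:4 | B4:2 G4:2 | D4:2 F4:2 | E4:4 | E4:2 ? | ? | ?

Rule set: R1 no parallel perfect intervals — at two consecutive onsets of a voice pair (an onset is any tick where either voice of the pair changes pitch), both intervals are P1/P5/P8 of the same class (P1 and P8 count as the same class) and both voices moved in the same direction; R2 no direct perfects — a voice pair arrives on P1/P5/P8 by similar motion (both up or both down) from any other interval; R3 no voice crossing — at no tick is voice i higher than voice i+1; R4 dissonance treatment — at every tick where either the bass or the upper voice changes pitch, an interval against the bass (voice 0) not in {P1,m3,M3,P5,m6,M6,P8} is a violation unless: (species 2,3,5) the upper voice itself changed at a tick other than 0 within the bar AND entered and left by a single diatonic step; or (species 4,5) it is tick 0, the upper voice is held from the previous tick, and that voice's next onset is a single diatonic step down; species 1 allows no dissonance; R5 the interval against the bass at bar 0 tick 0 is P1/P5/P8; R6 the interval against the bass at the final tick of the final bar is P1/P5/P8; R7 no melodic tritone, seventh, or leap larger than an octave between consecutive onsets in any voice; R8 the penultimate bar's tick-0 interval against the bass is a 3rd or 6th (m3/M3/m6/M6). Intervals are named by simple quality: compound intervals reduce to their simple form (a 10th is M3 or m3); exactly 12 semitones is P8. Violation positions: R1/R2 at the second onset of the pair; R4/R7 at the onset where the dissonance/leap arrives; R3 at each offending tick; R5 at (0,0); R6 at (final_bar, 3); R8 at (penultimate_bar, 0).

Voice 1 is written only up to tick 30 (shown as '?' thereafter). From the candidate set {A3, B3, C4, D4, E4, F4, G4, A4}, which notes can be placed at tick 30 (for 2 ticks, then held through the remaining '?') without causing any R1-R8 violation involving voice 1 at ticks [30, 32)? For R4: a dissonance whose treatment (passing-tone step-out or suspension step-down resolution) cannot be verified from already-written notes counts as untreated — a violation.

A3: legal
B3: violates R4
C4: legal
D4: violates R4
E4: legal
F4: legal
G4: violates R4
A4: legal

{A3, A4, C4, E4, F4}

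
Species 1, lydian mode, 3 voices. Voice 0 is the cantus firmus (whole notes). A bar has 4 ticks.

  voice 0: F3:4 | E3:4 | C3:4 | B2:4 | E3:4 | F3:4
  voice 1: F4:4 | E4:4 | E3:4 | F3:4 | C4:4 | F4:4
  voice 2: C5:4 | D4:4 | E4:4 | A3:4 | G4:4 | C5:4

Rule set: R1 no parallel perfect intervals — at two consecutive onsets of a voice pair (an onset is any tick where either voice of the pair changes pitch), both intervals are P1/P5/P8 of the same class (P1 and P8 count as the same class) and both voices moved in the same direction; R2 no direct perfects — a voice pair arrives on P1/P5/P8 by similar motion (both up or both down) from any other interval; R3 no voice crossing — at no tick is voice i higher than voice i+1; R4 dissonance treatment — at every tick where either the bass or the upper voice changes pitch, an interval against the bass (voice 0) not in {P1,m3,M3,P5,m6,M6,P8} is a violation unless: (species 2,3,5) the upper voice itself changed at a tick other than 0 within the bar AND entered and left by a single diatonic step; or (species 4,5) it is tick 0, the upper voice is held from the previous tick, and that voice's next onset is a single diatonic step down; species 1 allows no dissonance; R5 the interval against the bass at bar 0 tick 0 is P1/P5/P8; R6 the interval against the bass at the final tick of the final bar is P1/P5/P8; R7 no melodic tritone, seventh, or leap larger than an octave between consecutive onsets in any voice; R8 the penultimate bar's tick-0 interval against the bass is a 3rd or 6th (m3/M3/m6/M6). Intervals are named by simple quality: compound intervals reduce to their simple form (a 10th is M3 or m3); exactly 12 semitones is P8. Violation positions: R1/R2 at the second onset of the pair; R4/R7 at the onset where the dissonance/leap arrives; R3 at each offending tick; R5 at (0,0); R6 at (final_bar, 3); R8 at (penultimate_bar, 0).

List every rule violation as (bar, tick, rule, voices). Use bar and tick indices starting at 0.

(1, 0, R1, (0, 1))
(1, 0, R3, (1, 2))
(1, 0, R4, (0, 2))
(1, 0, R7, (2,))
(1, 1, R3, (1, 2))
(1, 2, R3, (1, 2))
(1, 3, R3, (1, 2))
(3, 0, R4, (0, 1))
(3, 0, R4, (0, 2))
(4, 0, R2, (1, 2))
(4, 0, R7, (2,))
(5, 0, R1, (1, 2))
(5, 0, R2, (0, 1))
(5, 0, R2, (0, 2))

bar 0: v0=F3 v1=F4 v2=C5 downbeat P5
bar 1: v0=E3 v1=E4 v2=D4 downbeat m7
bar 2: v0=C3 v1=E3 v2=E4 downbeat M3
bar 3: v0=B2 v1=F3 v2=A3 downbeat m7
bar 4: v0=E3 v1=C4 v2=G4 downbeat m3
bar 5: v0=F3 v1=F4 v2=C5 downbeat P5
  -> R1 @ bar 1 tick 0 v(0, 1): F3/F4 P8 -> E3/E4 P8 similar
  -> R3 @ bar 1 tick 0 v(1, 2): E4 above D4
  -> R4 @ bar 1 tick 0 v(0, 2): E3/D4 m7 untreated
  -> R7 @ bar 1 tick 0 v(2,): C5->D4 leap 10st
  -> R3 @ bar 1 tick 1 v(1, 2): E4 above D4
  -> R3 @ bar 1 tick 2 v(1, 2): E4 above D4
  -> R3 @ bar 1 tick 3 v(1, 2): E4 above D4
  -> R4 @ bar 3 tick 0 v(0, 1): B2/F3 TT untreated
  -> R4 @ bar 3 tick 0 v(0, 2): B2/A3 m7 untreated
  -> R2 @ bar 4 tick 0 v(1, 2): F3/A3 M3 -> C4/G4 P5 similar
  -> R7 @ bar 4 tick 0 v(2,): A3->G4 leap 10st
  -> R1 @ bar 5 tick 0 v(1, 2): C4/G4 P5 -> F4/C5 P5 similar
  -> R2 @ bar 5 tick 0 v(0, 1): E3/C4 m6 -> F3/F4 P8 similar
  -> R2 @ bar 5 tick 0 v(0, 2): E3/G4 m3 -> F3/C5 P5 similar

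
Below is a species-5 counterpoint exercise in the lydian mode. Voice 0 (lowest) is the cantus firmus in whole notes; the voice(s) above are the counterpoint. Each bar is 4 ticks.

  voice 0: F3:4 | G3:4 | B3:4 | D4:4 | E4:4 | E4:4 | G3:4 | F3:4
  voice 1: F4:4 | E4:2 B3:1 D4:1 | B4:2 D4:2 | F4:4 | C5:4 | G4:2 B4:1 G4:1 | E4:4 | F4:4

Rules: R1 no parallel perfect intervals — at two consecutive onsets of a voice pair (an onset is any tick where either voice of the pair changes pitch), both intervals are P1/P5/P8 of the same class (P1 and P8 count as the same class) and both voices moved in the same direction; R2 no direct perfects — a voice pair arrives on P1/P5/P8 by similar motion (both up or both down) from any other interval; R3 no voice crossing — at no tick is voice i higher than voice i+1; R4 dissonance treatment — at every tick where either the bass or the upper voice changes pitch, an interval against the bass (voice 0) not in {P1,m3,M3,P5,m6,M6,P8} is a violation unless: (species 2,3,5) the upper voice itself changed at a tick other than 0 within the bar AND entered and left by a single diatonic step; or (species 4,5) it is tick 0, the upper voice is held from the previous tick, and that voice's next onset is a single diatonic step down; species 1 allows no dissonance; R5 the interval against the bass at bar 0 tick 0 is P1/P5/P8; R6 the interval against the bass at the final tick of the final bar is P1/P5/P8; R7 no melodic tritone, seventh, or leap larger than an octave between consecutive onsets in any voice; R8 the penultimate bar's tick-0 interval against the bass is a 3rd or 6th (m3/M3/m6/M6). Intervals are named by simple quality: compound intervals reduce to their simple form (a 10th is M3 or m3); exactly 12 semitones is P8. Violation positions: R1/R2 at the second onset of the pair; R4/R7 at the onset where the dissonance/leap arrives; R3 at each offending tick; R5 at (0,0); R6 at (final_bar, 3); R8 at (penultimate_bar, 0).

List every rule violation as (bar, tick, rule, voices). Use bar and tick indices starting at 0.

(2, 0, R2, (0, 1))

bar 0: v0=F3 v1=F4 downbeat P8
bar 1: v0=G3 v1=E4 downbeat M6
bar 2: v0=B3 v1=B4 downbeat P8
bar 3: v0=D4 v1=F4 downbeat m3
bar 4: v0=E4 v1=C5 downbeat m6
bar 5: v0=E4 v1=G4 downbeat m3
bar 6: v0=G3 v1=E4 downbeat M6
bar 7: v0=F3 v1=F4 downbeat P8
  -> R2 @ bar 2 tick 0 v(0, 1): G3/D4 P5 -> B3/B4 P8 similar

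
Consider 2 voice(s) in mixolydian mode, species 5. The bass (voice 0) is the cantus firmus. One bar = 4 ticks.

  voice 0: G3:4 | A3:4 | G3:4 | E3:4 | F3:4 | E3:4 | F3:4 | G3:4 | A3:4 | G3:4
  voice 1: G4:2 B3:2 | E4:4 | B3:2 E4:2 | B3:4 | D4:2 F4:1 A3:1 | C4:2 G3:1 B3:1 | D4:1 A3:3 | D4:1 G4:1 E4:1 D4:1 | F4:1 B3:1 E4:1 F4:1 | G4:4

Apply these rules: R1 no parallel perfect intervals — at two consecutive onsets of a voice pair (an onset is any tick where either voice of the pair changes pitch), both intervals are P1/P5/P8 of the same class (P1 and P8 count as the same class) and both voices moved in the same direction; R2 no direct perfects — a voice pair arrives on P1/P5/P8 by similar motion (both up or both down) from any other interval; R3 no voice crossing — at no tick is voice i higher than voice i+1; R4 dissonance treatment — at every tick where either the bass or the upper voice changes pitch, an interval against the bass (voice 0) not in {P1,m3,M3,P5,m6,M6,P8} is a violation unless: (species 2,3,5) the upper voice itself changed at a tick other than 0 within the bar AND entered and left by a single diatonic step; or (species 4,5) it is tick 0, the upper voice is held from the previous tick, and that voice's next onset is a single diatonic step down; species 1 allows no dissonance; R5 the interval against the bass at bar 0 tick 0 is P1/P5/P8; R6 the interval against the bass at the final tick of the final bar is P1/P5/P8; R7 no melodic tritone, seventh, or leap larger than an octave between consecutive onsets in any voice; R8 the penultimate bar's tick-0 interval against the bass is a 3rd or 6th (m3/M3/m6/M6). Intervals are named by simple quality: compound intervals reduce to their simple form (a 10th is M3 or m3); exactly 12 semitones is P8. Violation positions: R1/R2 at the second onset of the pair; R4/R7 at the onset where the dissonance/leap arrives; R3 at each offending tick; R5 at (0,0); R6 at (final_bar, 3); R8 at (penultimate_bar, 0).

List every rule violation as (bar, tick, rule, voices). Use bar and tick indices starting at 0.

(1, 0, R2, (0, 1))
(3, 0, R2, (0, 1))
(7, 0, R2, (0, 1))
(8, 1, R4, (0, 1))
(8, 1, R7, (1,))

bar 0: v0=G3 v1=G4 downbeat P8
bar 1: v0=A3 v1=E4 downbeat P5
bar 2: v0=G3 v1=B3 downbeat M3
bar 3: v0=E3 v1=B3 downbeat P5
bar 4: v0=F3 v1=D4 downbeat M6
bar 5: v0=E3 v1=C4 downbeat m6
bar 6: v0=F3 v1=D4 downbeat M6
bar 7: v0=G3 v1=D4 downbeat P5
bar 8: v0=A3 v1=F4 downbeat m6
bar 9: v0=G3 v1=G4 downbeat P8
  -> R2 @ bar 1 tick 0 v(0, 1): G3/B3 M3 -> A3/E4 P5 similar
  -> R2 @ bar 3 tick 0 v(0, 1): G3/E4 M6 -> E3/B3 P5 similar
  -> R2 @ bar 7 tick 0 v(0, 1): F3/A3 M3 -> G3/D4 P5 similar
  -> R4 @ bar 8 tick 1 v(0, 1): A3/B3 M2 untreated
  -> R7 @ bar 8 tick 1 v(1,): F4->B3 leap 6st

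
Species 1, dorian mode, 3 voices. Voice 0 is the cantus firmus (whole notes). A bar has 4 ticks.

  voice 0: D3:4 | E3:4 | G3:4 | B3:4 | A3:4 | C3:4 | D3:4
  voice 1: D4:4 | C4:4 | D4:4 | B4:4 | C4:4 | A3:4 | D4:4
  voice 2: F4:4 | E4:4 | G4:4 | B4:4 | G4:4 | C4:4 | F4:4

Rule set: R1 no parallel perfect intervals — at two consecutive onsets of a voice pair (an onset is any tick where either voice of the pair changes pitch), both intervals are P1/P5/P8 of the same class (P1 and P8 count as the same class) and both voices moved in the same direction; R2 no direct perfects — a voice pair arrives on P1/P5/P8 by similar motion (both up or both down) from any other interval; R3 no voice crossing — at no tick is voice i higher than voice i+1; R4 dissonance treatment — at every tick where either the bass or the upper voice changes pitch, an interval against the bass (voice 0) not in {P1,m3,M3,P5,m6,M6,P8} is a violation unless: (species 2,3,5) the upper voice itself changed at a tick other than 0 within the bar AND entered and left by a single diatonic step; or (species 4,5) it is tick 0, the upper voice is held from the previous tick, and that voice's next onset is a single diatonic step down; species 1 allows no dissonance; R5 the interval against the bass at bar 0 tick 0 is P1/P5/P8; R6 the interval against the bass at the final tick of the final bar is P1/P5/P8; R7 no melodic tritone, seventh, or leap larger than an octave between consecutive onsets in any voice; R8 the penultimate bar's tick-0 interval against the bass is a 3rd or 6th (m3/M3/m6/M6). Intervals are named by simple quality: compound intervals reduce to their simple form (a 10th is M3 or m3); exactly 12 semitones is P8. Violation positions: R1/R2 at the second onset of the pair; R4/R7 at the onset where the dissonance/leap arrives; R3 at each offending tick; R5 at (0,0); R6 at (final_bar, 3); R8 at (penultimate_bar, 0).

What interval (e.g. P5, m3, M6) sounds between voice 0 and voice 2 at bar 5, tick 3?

P8

voice 0=C3 voice 2=C4 -> P8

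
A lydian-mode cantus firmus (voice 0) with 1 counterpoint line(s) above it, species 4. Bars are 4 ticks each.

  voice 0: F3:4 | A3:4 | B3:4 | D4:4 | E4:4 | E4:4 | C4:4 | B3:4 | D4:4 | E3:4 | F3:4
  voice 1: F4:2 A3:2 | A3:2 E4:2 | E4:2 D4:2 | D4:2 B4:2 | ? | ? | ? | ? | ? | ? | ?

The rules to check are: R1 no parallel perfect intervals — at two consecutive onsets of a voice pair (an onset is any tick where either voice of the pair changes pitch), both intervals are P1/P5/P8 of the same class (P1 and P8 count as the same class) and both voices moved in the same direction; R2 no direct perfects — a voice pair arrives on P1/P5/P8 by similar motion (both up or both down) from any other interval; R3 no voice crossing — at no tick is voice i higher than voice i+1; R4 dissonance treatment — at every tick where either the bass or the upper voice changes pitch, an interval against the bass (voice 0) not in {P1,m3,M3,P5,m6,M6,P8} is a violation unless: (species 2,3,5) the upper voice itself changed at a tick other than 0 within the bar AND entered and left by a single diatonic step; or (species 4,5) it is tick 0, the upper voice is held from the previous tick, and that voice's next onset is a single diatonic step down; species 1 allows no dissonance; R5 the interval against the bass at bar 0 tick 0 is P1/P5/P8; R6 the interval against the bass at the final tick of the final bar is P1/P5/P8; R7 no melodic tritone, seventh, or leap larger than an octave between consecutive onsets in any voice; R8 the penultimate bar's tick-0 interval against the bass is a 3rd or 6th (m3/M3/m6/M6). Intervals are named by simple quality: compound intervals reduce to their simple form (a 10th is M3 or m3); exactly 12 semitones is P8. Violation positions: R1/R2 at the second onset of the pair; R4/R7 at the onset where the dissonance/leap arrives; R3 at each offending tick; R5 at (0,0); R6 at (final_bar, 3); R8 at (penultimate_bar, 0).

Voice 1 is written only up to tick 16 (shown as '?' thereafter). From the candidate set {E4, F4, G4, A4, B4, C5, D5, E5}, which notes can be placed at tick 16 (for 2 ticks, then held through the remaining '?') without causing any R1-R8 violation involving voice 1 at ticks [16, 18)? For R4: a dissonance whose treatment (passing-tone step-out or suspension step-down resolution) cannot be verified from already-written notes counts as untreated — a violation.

{B4, C5, E4, G4}

E4: legal
F4: violates R4,R7
G4: legal
A4: violates R4
B4: legal
C5: legal
D5: violates R4
E5: violates R2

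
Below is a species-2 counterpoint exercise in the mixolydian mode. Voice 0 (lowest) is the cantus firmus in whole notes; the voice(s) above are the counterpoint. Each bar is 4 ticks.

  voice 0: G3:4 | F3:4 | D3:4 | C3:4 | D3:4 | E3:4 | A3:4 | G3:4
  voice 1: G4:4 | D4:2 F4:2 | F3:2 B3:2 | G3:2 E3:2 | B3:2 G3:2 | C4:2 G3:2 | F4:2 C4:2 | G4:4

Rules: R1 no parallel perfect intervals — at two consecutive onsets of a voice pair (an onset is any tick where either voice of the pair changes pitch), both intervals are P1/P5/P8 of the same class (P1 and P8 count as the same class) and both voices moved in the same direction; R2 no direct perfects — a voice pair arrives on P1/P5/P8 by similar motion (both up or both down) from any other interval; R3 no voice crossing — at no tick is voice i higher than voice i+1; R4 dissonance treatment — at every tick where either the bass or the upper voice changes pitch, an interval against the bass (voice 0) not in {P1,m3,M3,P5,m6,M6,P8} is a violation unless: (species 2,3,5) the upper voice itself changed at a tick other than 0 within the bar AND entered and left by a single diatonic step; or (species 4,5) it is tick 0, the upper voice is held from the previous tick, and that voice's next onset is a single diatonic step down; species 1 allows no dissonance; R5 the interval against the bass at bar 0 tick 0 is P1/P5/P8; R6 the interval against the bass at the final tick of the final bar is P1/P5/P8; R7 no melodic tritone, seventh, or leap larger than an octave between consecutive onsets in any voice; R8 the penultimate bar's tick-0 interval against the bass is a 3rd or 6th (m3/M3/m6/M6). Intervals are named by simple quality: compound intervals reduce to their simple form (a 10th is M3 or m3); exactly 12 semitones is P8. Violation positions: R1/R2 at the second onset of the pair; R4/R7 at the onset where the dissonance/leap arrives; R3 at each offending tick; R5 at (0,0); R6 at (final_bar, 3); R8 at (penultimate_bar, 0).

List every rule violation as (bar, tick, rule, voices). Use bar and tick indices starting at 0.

bar 0: v0=G3 v1=G4 downbeat P8
bar 1: v0=F3 v1=D4 downbeat M6
bar 2: v0=D3 v1=F3 downbeat m3
bar 3: v0=C3 v1=G3 downbeat P5
bar 4: v0=D3 v1=B3 downbeat M6
bar 5: v0=E3 v1=C4 downbeat m6
bar 6: v0=A3 v1=F4 downbeat m6
bar 7: v0=G3 v1=G4 downbeat P8
  -> R7 @ bar 2 tick 2 v(1,): F3->B3 leap 6st
  -> R2 @ bar 3 tick 0 v(0, 1): D3/B3 M6 -> C3/G3 P5 similar
  -> R4 @ bar 4 tick 2 v(0, 1): D3/G3 P4 untreated
  -> R7 @ bar 6 tick 0 v(1,): G3->F4 leap 10st

(2, 2, R7, (1,))
(3, 0, R2, (0, 1))
(4, 2, R4, (0, 1))
(6, 0, R7, (1,))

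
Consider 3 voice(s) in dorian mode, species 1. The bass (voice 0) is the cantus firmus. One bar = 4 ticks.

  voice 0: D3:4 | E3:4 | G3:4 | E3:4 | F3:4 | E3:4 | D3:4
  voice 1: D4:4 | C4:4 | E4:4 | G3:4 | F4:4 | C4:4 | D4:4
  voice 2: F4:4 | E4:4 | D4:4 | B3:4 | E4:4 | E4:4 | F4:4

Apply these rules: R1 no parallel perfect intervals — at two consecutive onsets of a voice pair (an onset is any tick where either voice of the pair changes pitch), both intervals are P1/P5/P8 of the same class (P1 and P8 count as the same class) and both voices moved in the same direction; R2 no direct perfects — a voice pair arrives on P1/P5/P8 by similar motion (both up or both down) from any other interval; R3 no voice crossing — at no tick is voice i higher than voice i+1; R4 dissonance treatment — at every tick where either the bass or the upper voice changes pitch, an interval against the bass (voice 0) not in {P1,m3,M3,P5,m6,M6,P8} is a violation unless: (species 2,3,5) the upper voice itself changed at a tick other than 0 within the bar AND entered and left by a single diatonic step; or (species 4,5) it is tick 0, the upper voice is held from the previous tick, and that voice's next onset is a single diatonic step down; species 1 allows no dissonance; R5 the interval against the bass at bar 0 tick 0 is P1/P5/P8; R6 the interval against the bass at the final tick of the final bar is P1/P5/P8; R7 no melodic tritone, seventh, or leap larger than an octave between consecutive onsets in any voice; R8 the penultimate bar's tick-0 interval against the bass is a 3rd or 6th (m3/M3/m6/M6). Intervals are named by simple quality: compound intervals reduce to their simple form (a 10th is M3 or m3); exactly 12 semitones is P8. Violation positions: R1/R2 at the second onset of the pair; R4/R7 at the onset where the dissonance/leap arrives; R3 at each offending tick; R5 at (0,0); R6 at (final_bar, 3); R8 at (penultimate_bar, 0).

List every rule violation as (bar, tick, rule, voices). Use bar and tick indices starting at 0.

(0, 0, R5, (0, 2))
(2, 0, R3, (1, 2))
(2, 1, R3, (1, 2))
(2, 2, R3, (1, 2))
(2, 3, R3, (1, 2))
(3, 0, R1, (0, 2))
(4, 0, R2, (0, 1))
(4, 0, R3, (1, 2))
(4, 0, R4, (0, 2))
(4, 0, R7, (1,))
(4, 1, R3, (1, 2))
(4, 2, R3, (1, 2))
(4, 3, R3, (1, 2))
(5, 0, R8, (0, 2))
(6, 3, R6, (0, 2))

bar 0: v0=D3 v1=D4 v2=F4 downbeat m3
bar 1: v0=E3 v1=C4 v2=E4 downbeat P8
bar 2: v0=G3 v1=E4 v2=D4 downbeat P5
bar 3: v0=E3 v1=G3 v2=B3 downbeat P5
bar 4: v0=F3 v1=F4 v2=E4 downbeat M7
bar 5: v0=E3 v1=C4 v2=E4 downbeat P8
bar 6: v0=D3 v1=D4 v2=F4 downbeat m3
  -> R5 @ bar 0 tick 0 v(0, 2): opens on m3
  -> R3 @ bar 2 tick 0 v(1, 2): E4 above D4
  -> R3 @ bar 2 tick 1 v(1, 2): E4 above D4
  -> R3 @ bar 2 tick 2 v(1, 2): E4 above D4
  -> R3 @ bar 2 tick 3 v(1, 2): E4 above D4
  -> R1 @ bar 3 tick 0 v(0, 2): G3/D4 P5 -> E3/B3 P5 similar
  -> R2 @ bar 4 tick 0 v(0, 1): E3/G3 m3 -> F3/F4 P8 similar
  -> R3 @ bar 4 tick 0 v(1, 2): F4 above E4
  -> R4 @ bar 4 tick 0 v(0, 2): F3/E4 M7 untreated
  -> R7 @ bar 4 tick 0 v(1,): G3->F4 leap 10st
  -> R3 @ bar 4 tick 1 v(1, 2): F4 above E4
  -> R3 @ bar 4 tick 2 v(1, 2): F4 above E4
  -> R3 @ bar 4 tick 3 v(1, 2): F4 above E4
  -> R8 @ bar 5 tick 0 v(0, 2): penult P8 not 3rd/6th
  -> R6 @ bar 6 tick 3 v(0, 2): closes on m3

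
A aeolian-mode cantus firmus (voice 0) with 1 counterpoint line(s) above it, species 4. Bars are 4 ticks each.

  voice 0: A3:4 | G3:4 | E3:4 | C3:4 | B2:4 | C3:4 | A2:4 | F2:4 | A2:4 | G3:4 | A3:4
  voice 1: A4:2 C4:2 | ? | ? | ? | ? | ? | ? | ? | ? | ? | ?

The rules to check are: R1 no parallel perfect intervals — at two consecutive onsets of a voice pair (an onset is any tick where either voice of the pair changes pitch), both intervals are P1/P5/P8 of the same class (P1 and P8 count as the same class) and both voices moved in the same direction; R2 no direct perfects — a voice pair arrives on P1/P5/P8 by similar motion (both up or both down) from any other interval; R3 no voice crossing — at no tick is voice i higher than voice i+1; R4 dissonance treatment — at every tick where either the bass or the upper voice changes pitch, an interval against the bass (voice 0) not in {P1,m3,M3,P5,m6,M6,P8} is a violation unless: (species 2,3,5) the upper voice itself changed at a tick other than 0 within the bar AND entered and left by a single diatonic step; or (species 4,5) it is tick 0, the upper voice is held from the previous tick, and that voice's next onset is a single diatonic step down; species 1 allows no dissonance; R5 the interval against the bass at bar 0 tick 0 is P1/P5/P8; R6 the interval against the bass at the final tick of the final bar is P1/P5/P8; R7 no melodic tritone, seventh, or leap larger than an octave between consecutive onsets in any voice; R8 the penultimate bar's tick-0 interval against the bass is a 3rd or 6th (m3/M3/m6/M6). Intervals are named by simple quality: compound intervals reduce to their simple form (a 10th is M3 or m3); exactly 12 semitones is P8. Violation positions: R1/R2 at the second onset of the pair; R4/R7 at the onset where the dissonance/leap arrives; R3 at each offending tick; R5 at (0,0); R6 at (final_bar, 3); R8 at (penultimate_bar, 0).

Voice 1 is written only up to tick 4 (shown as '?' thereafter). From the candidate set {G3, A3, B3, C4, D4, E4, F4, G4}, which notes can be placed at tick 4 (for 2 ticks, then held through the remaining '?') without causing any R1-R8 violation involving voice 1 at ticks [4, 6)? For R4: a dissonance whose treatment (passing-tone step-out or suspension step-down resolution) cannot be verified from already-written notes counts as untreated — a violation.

{B3, D4, E4, G4}

G3: violates R2
A3: violates R4
B3: legal
C4: violates R4
D4: legal
E4: legal
F4: violates R4
G4: legal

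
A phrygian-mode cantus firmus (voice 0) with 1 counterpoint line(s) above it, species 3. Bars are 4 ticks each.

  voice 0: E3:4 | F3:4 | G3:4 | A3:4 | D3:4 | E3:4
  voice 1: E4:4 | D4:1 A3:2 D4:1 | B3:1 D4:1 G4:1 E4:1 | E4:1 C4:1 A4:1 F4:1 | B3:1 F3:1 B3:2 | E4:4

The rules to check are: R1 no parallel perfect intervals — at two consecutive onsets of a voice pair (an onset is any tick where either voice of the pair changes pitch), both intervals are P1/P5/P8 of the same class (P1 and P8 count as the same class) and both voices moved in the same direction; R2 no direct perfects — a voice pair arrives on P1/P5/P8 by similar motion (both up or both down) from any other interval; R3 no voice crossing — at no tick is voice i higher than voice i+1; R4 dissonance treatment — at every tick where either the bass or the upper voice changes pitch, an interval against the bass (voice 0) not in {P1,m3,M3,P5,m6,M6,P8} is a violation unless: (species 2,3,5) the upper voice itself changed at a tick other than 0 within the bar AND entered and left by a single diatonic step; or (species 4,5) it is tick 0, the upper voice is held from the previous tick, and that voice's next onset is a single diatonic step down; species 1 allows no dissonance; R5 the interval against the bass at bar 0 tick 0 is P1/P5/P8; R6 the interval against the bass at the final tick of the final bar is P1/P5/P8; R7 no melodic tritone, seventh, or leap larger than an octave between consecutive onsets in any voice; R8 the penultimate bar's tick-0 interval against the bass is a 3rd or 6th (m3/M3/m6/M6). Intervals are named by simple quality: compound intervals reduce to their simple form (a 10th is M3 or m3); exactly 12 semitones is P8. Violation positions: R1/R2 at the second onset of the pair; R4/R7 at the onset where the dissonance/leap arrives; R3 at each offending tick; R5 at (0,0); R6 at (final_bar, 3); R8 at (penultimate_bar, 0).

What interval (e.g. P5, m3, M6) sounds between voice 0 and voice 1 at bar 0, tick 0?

voice 0=E3 voice 1=E4 -> P8

P8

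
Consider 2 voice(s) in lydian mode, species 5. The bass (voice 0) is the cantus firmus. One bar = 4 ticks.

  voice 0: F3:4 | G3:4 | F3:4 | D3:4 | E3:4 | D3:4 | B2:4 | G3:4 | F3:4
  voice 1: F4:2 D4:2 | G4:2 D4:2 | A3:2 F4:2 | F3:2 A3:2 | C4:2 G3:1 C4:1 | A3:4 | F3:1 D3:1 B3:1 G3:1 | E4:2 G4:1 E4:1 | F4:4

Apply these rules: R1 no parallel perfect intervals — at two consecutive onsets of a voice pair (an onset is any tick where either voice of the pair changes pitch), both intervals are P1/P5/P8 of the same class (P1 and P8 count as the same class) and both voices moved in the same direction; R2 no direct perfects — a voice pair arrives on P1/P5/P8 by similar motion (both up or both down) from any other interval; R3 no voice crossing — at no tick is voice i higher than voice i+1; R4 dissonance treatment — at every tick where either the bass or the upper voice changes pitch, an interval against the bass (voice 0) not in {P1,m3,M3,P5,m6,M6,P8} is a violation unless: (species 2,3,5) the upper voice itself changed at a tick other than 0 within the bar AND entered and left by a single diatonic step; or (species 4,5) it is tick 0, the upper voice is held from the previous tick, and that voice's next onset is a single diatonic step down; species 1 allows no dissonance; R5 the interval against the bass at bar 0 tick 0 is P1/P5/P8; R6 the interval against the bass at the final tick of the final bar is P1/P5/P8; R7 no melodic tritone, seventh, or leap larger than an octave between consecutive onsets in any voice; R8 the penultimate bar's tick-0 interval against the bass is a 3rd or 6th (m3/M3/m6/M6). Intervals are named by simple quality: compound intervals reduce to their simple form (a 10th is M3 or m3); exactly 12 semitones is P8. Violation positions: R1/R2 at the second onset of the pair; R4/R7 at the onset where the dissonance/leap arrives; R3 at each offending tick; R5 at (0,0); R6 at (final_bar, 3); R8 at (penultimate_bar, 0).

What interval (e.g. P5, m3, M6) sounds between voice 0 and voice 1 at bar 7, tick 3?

M6

voice 0=G3 voice 1=E4 -> M6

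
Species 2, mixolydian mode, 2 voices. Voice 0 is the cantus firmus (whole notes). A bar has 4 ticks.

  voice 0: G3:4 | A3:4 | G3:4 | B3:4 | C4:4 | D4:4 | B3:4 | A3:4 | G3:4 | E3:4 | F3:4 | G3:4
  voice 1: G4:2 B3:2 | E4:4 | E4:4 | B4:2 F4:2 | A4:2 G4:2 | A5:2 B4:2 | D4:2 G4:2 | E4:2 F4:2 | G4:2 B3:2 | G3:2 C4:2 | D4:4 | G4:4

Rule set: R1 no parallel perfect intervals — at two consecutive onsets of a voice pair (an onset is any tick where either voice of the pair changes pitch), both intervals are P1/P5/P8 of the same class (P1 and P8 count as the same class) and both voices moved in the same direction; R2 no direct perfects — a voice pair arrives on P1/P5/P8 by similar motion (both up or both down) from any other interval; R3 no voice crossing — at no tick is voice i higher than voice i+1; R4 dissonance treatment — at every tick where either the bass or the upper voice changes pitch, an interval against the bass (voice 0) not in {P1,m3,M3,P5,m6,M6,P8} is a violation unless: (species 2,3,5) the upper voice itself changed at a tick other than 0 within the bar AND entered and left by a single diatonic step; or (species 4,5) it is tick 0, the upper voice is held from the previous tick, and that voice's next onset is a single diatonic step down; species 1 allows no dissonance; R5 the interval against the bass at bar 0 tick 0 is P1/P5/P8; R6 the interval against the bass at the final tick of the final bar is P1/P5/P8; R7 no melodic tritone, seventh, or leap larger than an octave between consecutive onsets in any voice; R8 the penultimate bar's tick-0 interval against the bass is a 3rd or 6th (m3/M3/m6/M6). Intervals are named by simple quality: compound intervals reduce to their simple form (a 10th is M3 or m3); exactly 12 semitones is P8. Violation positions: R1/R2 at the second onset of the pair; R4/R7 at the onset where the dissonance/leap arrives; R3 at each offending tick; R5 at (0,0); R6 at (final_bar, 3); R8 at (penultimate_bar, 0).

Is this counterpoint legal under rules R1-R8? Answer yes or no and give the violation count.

bar 0: v0=G3 v1=G4 (P8)
bar 1: v0=A3 v1=E4 (P5)
bar 2: v0=G3 v1=E4 (M6)
bar 3: v0=B3 v1=B4 (P8)
bar 4: v0=C4 v1=A4 (M6)
bar 5: v0=D4 v1=A5 (P5)
bar 6: v0=B3 v1=D4 (m3)
bar 7: v0=A3 v1=E4 (P5)
bar 8: v0=G3 v1=G4 (P8)
bar 9: v0=E3 v1=G3 (m3)
bar 10: v0=F3 v1=D4 (M6)
bar 11: v0=G3 v1=G4 (P8)
  R2 @ bar1.0: G3/B3 M3 -> A3/E4 P5 similar
  R2 @ bar3.0: G3/E4 M6 -> B3/B4 P8 similar
  R4 @ bar3.2: B3/F4 TT untreated
  R7 @ bar3.2: B4->F4 leap 6st
  R1 @ bar5.0: C4/G4 P5 -> D4/A5 P5 similar
  R7 @ bar5.0: G4->A5 leap 14st
  R7 @ bar5.2: A5->B4 leap 10st
  R2 @ bar7.0: B3/G4 m6 -> A3/E4 P5 similar
  R2 @ bar11.0: F3/D4 M6 -> G3/G4 P8 similar

No (9 violations)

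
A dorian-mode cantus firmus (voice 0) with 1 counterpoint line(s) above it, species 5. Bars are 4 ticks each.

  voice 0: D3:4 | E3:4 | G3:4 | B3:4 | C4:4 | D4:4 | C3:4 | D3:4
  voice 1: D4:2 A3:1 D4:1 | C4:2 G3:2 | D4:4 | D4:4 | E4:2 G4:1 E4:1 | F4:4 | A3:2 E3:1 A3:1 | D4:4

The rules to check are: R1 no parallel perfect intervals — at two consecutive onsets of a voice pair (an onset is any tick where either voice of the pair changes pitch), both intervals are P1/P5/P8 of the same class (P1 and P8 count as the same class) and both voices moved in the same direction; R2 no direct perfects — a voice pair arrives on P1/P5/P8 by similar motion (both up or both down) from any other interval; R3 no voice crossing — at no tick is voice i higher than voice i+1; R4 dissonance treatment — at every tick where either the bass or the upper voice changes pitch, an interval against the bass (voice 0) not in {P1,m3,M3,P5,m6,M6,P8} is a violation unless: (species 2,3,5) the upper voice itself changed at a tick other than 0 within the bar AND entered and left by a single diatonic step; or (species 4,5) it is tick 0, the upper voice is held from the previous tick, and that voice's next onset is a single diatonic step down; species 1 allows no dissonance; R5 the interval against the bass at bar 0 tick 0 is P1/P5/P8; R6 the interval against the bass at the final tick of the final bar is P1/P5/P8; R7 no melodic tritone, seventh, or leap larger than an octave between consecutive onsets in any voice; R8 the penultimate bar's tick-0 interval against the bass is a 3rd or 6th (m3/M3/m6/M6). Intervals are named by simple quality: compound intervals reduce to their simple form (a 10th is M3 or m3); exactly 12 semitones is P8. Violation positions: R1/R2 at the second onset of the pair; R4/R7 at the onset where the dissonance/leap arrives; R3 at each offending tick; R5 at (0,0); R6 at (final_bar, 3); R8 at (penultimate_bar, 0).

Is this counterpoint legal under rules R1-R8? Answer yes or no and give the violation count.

bar 0: v0=D3 v1=D4 (P8)
bar 1: v0=E3 v1=C4 (m6)
bar 2: v0=G3 v1=D4 (P5)
bar 3: v0=B3 v1=D4 (m3)
bar 4: v0=C4 v1=E4 (M3)
bar 5: v0=D4 v1=F4 (m3)
bar 6: v0=C3 v1=A3 (M6)
bar 7: v0=D3 v1=D4 (P8)
  R2 @ bar2.0: E3/G3 m3 -> G3/D4 P5 similar
  R7 @ bar6.0: D4->C3 leap 14st
  R2 @ bar7.0: C3/A3 M6 -> D3/D4 P8 similar

No (3 violations)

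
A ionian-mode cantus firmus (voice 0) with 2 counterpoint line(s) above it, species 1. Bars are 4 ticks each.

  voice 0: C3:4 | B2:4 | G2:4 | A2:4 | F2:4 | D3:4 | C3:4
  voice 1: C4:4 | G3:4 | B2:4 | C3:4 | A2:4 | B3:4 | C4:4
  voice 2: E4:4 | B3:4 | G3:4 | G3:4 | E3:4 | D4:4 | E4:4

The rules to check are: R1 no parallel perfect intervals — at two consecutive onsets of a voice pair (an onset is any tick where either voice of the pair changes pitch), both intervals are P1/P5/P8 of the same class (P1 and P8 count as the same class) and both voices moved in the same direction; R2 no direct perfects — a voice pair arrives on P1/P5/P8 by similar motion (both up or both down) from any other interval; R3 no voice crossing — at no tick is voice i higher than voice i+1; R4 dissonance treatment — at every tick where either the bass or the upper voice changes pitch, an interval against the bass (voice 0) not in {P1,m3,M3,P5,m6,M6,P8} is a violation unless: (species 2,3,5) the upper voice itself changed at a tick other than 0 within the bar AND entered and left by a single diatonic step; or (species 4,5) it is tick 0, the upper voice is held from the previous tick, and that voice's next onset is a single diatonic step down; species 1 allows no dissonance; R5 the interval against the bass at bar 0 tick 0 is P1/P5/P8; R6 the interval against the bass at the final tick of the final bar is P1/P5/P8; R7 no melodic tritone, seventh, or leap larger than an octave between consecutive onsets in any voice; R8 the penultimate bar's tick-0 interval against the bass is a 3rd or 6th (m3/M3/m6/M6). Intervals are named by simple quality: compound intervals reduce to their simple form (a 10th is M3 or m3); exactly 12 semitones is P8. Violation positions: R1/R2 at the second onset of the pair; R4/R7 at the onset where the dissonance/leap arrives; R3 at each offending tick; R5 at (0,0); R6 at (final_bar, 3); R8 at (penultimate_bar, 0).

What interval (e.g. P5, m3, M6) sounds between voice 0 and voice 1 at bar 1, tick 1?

m6

voice 0=B2 voice 1=G3 -> m6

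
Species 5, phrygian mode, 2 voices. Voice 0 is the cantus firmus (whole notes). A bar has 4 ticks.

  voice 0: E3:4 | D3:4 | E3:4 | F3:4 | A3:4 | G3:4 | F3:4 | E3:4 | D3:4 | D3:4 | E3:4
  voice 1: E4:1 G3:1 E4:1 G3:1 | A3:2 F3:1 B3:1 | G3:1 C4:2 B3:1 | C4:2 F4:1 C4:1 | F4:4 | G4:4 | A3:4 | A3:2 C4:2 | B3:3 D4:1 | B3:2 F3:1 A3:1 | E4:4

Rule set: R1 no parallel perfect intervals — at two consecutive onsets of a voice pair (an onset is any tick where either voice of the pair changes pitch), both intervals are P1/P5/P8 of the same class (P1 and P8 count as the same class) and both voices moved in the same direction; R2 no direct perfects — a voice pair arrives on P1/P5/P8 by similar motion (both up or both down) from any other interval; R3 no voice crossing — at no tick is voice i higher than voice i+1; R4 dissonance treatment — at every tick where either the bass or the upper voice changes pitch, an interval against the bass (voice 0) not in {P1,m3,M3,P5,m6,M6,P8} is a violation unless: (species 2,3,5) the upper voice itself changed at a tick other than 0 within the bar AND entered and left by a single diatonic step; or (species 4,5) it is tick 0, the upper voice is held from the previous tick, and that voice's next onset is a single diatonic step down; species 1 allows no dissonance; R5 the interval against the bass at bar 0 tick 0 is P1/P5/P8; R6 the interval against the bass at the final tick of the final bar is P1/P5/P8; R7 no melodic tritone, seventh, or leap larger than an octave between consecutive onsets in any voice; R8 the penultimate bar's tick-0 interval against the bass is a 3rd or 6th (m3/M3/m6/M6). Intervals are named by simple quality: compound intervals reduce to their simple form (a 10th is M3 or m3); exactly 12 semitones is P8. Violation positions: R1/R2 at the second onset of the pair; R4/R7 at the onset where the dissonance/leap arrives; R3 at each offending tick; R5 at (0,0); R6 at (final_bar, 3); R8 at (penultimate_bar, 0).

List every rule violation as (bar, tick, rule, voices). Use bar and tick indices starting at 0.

bar 0: v0=E3 v1=E4 downbeat P8
bar 1: v0=D3 v1=A3 downbeat P5
bar 2: v0=E3 v1=G3 downbeat m3
bar 3: v0=F3 v1=C4 downbeat P5
bar 4: v0=A3 v1=F4 downbeat m6
bar 5: v0=G3 v1=G4 downbeat P8
bar 6: v0=F3 v1=A3 downbeat M3
bar 7: v0=E3 v1=A3 downbeat P4
bar 8: v0=D3 v1=B3 downbeat M6
bar 9: v0=D3 v1=B3 downbeat M6
bar 10: v0=E3 v1=E4 downbeat P8
  -> R7 @ bar 1 tick 3 v(1,): F3->B3 leap 6st
  -> R1 @ bar 3 tick 0 v(0, 1): E3/B3 P5 -> F3/C4 P5 similar
  -> R7 @ bar 6 tick 0 v(1,): G4->A3 leap 10st
  -> R4 @ bar 7 tick 0 v(0, 1): E3/A3 P4 untreated
  -> R7 @ bar 9 tick 2 v(1,): B3->F3 leap 6st
  -> R2 @ bar 10 tick 0 v(0, 1): D3/A3 P5 -> E3/E4 P8 similar

(1, 3, R7, (1,))
(3, 0, R1, (0, 1))
(6, 0, R7, (1,))
(7, 0, R4, (0, 1))
(9, 2, R7, (1,))
(10, 0, R2, (0, 1))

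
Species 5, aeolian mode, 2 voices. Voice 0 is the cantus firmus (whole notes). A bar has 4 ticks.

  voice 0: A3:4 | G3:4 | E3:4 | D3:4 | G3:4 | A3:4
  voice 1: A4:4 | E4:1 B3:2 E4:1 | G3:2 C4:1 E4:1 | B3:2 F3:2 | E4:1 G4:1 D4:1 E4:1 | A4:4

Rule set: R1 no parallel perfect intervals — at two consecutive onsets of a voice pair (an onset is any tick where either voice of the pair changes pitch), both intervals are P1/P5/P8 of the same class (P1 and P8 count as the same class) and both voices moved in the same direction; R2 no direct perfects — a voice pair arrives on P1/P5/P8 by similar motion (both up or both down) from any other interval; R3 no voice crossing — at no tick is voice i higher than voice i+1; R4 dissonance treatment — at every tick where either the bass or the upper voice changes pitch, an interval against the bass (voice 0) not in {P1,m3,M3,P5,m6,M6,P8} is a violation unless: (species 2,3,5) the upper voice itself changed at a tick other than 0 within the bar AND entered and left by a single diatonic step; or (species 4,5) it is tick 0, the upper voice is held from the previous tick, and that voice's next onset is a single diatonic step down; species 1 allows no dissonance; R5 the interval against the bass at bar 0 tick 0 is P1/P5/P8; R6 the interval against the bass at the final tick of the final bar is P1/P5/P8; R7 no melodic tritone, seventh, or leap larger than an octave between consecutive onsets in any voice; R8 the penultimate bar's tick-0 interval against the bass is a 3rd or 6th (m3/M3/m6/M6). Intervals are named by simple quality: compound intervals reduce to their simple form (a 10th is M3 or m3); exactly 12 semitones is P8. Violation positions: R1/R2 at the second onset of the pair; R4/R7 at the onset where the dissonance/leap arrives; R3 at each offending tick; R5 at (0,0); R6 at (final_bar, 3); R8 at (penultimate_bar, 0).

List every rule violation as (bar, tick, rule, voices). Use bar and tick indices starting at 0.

bar 0: v0=A3 v1=A4 downbeat P8
bar 1: v0=G3 v1=E4 downbeat M6
bar 2: v0=E3 v1=G3 downbeat m3
bar 3: v0=D3 v1=B3 downbeat M6
bar 4: v0=G3 v1=E4 downbeat M6
bar 5: v0=A3 v1=A4 downbeat P8
  -> R7 @ bar 3 tick 2 v(1,): B3->F3 leap 6st
  -> R7 @ bar 4 tick 0 v(1,): F3->E4 leap 11st
  -> R2 @ bar 5 tick 0 v(0, 1): G3/E4 M6 -> A3/A4 P8 similar

(3, 2, R7, (1,))
(4, 0, R7, (1,))
(5, 0, R2, (0, 1))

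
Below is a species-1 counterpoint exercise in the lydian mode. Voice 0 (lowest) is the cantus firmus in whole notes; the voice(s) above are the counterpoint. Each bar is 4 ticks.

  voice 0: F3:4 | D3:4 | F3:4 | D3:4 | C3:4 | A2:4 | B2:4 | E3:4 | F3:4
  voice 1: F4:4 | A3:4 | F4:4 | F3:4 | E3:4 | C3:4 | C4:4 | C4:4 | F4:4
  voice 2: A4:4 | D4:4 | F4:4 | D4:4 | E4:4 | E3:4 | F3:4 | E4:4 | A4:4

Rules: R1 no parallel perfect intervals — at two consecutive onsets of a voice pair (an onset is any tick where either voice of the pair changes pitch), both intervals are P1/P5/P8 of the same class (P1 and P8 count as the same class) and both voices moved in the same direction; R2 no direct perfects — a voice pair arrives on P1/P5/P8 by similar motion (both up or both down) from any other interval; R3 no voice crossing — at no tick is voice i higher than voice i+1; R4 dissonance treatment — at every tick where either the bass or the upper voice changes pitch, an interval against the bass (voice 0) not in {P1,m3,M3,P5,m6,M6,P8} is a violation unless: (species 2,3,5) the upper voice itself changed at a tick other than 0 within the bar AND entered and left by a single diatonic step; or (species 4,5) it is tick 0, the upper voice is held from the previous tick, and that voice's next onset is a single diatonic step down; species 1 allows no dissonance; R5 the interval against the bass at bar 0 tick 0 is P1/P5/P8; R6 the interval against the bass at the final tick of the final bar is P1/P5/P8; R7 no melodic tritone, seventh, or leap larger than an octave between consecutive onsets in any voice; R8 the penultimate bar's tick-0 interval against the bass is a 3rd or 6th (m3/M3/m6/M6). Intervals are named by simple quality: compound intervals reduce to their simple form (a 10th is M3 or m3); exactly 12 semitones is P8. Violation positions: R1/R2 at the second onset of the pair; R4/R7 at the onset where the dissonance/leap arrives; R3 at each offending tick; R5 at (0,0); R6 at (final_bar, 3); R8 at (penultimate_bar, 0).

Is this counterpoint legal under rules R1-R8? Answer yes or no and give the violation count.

No (20 violations)

bar 0: v0=F3 v1=F4 v2=A4 (M3)
bar 1: v0=D3 v1=A3 v2=D4 (P8)
bar 2: v0=F3 v1=F4 v2=F4 (P8)
bar 3: v0=D3 v1=F3 v2=D4 (P8)
bar 4: v0=C3 v1=E3 v2=E4 (M3)
bar 5: v0=A2 v1=C3 v2=E3 (P5)
bar 6: v0=B2 v1=C4 v2=F3 (TT)
bar 7: v0=E3 v1=C4 v2=E4 (P8)
bar 8: v0=F3 v1=F4 v2=A4 (M3)
  R5 @ bar0.0: opens on M3
  R2 @ bar1.0: F3/F4 P8 -> D3/A3 P5 similar
  R2 @ bar1.0: F3/A4 M3 -> D3/D4 P8 similar
  R1 @ bar2.0: D3/D4 P8 -> F3/F4 P8 similar
  R2 @ bar2.0: D3/A3 P5 -> F3/F4 P8 similar
  R2 @ bar2.0: A3/D4 P4 -> F4/F4 P1 similar
  R1 @ bar3.0: F3/F4 P8 -> D3/D4 P8 similar
  R2 @ bar5.0: C3/E4 M3 -> A2/E3 P5 similar
  R2 @ bar6.0: C3/E3 M3 -> C4/F3 P5 similar
  R3 @ bar6.0: C4 above F3
  R4 @ bar6.0: B2/C4 m2 untreated
  R4 @ bar6.0: B2/F3 TT untreated
  R3 @ bar6.1: C4 above F3
  R3 @ bar6.2: C4 above F3
  R3 @ bar6.3: C4 above F3
  R2 @ bar7.0: B2/F3 TT -> E3/E4 P8 similar
  R7 @ bar7.0: F3->E4 leap 11st
  R8 @ bar7.0: penult P8 not 3rd/6th
  R2 @ bar8.0: E3/C4 m6 -> F3/F4 P8 similar
  R6 @ bar8.3: closes on M3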